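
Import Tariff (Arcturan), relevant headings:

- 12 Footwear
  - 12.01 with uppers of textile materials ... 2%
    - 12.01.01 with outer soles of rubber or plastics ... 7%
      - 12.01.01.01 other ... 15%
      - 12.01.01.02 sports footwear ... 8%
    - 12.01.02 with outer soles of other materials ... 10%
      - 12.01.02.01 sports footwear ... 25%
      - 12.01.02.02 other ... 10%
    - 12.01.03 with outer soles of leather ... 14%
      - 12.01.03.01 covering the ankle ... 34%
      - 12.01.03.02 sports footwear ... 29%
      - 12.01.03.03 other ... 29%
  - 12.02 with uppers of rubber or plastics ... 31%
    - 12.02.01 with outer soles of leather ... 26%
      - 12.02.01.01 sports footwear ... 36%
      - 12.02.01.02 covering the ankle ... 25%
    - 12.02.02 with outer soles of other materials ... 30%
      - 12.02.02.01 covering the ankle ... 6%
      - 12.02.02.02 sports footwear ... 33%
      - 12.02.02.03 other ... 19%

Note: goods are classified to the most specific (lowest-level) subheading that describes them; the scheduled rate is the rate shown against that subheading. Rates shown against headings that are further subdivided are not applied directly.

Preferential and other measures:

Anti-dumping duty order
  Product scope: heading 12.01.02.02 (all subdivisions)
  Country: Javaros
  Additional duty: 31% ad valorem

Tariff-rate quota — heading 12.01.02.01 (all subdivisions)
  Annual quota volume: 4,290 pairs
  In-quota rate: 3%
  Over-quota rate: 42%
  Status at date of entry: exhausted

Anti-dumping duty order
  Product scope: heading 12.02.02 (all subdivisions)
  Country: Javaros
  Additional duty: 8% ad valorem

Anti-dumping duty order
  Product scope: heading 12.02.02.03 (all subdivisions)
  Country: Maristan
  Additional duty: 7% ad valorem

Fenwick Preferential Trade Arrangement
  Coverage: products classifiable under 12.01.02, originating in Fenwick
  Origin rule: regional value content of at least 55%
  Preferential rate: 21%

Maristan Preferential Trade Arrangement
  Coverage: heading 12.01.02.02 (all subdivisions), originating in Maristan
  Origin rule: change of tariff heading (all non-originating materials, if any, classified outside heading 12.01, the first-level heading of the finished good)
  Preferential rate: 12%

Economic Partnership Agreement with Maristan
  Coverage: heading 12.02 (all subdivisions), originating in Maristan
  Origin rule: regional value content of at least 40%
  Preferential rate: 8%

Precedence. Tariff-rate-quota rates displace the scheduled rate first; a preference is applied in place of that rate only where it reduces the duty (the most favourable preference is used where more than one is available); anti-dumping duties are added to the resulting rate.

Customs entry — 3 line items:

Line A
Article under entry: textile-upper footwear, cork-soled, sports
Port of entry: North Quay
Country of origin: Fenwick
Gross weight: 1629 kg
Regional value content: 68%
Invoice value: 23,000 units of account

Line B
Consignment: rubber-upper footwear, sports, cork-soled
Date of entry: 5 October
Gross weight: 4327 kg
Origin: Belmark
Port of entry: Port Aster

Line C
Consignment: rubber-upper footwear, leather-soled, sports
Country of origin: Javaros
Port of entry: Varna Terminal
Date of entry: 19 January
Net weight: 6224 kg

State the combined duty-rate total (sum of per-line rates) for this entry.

Line A: textile-upper → 12.01; cork-soled → 12.01.02; sports → 12.01.02.01. Scheduled 25%. quota on 12.01.02.01 exhausted → over-quota 42%; Fenwick agreement on 12.01.02: RVC ≥ 55% → 21% available; preferential 21%. → 21%.
Line B: rubber-upper → 12.02; cork-soled → 12.02.02; sports → 12.02.02.02. Scheduled 33%. No special measure applies. → 33%.
Line C: rubber-upper → 12.02; leather-soled → 12.02.01; sports → 12.02.01.01. Scheduled 36%. No special measure applies. → 36%.
Sum: 21% + 33% + 36% = 90%.

90%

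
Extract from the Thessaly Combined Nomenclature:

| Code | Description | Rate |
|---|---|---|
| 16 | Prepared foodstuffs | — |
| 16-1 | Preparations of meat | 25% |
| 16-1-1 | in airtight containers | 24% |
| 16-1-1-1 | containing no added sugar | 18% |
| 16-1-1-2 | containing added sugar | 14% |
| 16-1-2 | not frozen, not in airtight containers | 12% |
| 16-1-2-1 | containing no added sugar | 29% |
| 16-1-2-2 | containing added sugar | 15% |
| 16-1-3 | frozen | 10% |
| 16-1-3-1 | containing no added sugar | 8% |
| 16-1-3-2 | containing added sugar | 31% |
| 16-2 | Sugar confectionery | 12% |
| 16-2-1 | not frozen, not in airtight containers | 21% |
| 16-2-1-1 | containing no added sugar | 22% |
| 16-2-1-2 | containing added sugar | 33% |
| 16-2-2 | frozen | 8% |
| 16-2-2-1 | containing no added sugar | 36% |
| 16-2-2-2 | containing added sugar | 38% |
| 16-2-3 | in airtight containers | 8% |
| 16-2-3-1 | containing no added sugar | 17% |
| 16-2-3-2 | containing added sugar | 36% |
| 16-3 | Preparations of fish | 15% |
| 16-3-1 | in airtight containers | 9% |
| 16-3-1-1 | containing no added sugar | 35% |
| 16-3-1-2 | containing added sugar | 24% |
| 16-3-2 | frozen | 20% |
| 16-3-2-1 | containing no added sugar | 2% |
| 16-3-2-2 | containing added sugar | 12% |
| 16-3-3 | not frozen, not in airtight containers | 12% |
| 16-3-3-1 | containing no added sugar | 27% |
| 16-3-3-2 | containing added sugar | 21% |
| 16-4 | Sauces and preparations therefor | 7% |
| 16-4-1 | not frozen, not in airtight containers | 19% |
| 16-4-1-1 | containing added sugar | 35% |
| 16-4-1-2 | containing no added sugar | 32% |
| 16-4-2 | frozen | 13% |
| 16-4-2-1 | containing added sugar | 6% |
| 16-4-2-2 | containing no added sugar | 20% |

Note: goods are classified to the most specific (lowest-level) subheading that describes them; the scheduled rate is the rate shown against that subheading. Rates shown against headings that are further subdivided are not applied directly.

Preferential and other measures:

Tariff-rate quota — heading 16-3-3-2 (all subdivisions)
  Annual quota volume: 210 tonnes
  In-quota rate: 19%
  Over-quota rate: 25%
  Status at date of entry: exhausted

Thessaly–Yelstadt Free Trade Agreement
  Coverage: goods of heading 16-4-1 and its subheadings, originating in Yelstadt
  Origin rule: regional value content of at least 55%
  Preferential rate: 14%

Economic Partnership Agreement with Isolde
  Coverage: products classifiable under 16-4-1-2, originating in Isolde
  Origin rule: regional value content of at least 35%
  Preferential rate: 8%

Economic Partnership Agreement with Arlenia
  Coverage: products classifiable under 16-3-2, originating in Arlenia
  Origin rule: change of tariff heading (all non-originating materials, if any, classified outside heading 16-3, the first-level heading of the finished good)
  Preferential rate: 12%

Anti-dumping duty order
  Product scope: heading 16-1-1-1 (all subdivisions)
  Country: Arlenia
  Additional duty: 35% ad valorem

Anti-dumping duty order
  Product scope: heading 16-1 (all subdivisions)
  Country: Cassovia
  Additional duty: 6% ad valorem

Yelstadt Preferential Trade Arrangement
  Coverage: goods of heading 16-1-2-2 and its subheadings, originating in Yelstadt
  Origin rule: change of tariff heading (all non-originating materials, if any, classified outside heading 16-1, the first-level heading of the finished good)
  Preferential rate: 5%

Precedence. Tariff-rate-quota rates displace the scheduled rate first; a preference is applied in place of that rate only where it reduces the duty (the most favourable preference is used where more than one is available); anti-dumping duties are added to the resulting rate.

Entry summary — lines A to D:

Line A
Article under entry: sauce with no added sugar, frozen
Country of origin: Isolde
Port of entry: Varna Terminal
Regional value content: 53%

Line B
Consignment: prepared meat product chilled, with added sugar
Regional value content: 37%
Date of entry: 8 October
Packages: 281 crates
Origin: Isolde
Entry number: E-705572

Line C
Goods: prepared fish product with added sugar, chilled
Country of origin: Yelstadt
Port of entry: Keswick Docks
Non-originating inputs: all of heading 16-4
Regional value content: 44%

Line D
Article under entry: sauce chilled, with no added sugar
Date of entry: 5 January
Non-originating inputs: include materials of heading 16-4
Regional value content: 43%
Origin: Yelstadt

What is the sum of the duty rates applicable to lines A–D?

Line A: sauce → 16-4; frozen → 16-4-2; with no added sugar → 16-4-2-2. Scheduled 20%. Isolde agreement on 16-4-1-2: 16-4-2-2 not covered. → 20%.
Line B: prepared meat product → 16-1; chilled → 16-1-2; with added sugar → 16-1-2-2. Scheduled 15%. Isolde agreement on 16-4-1-2: 16-1-2-2 not covered. → 15%.
Line C: prepared fish product → 16-3; chilled → 16-3-3; with added sugar → 16-3-3-2. Scheduled 21%. quota on 16-3-3-2 exhausted → over-quota 25%; Yelstadt agreement on 16-4-1: 16-3-3-2 not covered; Yelstadt agreement on 16-1-2-2: 16-3-3-2 not covered. → 25%.
Line D: sauce → 16-4; chilled → 16-4-1; with no added sugar → 16-4-1-2. Scheduled 32%. Yelstadt agreement on 16-4-1: RVC < 55%; Yelstadt agreement on 16-1-2-2: 16-4-1-2 not covered. → 32%.
Sum: 20% + 15% + 25% + 32% = 92%.

92%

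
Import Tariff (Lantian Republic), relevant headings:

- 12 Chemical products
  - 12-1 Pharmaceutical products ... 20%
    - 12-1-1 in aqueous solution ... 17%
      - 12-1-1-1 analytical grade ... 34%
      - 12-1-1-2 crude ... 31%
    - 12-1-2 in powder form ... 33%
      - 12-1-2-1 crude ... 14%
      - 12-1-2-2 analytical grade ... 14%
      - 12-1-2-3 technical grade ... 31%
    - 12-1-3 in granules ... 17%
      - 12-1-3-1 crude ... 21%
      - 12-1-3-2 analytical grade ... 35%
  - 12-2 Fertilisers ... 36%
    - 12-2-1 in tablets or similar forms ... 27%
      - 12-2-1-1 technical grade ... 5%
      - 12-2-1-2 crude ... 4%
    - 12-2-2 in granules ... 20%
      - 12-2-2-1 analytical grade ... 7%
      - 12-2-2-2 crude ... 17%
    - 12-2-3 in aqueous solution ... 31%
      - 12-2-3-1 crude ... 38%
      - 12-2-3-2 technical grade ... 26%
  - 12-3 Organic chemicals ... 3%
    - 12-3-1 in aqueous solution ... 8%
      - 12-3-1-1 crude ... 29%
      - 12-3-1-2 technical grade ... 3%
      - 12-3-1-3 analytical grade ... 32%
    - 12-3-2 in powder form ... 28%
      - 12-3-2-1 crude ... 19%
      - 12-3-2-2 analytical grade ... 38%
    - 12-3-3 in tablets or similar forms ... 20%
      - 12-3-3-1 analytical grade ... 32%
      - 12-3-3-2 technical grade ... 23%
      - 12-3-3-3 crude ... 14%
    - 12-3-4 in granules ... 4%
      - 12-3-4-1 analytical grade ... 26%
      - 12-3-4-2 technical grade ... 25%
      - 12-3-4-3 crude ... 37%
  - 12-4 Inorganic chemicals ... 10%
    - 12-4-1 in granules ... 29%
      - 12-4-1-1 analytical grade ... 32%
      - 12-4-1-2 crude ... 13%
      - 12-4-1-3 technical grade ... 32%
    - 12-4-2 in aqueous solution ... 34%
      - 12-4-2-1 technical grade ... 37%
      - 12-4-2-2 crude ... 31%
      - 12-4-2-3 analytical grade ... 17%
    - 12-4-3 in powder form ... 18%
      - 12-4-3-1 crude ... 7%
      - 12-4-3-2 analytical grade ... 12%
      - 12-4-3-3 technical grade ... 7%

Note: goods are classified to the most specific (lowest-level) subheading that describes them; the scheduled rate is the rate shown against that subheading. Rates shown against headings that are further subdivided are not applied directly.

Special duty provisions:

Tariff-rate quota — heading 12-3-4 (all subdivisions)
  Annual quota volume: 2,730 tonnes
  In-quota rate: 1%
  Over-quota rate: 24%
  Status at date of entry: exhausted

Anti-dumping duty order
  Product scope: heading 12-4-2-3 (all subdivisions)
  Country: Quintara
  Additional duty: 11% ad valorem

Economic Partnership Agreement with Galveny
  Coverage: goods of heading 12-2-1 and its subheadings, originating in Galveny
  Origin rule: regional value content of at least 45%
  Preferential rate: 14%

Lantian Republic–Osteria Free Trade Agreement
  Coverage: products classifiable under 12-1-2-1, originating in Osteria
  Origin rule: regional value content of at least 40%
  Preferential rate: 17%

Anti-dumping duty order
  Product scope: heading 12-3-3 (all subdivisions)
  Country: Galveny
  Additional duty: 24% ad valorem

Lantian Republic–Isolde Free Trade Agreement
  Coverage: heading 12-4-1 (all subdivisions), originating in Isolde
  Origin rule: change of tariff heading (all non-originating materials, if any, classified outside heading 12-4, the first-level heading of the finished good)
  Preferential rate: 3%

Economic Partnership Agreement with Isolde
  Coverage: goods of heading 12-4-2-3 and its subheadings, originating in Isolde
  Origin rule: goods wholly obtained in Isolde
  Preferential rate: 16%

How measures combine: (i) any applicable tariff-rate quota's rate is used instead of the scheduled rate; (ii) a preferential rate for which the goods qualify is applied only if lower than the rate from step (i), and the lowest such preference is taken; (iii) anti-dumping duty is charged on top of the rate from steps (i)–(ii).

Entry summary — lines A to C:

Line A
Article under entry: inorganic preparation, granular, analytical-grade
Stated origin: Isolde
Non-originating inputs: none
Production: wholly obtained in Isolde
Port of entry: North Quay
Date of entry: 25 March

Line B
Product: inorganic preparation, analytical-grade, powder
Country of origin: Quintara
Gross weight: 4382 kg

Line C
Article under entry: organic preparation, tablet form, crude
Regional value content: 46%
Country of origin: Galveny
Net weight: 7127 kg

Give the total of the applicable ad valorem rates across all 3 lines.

Line A: inorganic → 12-4; granular → 12-4-1; analytical-grade → 12-4-1-1. Scheduled 32%. Isolde agreement on 12-4-1: CTH met → 3% available; Isolde agreement on 12-4-2-3: 12-4-1-1 not covered; preferential 3%. → 3%.
Line B: inorganic → 12-4; powder → 12-4-3; analytical-grade → 12-4-3-2. Scheduled 12%. No special measure applies. → 12%.
Line C: organic → 12-3; tablet form → 12-3-3; crude → 12-3-3-3. Scheduled 14%. Galveny agreement on 12-2-1: 12-3-3-3 not covered; anti-dumping (Galveny, 12-3-3): +24%; total 14% + 24% = 38%. → 38%.
Sum: 3% + 12% + 38% = 53%.

53%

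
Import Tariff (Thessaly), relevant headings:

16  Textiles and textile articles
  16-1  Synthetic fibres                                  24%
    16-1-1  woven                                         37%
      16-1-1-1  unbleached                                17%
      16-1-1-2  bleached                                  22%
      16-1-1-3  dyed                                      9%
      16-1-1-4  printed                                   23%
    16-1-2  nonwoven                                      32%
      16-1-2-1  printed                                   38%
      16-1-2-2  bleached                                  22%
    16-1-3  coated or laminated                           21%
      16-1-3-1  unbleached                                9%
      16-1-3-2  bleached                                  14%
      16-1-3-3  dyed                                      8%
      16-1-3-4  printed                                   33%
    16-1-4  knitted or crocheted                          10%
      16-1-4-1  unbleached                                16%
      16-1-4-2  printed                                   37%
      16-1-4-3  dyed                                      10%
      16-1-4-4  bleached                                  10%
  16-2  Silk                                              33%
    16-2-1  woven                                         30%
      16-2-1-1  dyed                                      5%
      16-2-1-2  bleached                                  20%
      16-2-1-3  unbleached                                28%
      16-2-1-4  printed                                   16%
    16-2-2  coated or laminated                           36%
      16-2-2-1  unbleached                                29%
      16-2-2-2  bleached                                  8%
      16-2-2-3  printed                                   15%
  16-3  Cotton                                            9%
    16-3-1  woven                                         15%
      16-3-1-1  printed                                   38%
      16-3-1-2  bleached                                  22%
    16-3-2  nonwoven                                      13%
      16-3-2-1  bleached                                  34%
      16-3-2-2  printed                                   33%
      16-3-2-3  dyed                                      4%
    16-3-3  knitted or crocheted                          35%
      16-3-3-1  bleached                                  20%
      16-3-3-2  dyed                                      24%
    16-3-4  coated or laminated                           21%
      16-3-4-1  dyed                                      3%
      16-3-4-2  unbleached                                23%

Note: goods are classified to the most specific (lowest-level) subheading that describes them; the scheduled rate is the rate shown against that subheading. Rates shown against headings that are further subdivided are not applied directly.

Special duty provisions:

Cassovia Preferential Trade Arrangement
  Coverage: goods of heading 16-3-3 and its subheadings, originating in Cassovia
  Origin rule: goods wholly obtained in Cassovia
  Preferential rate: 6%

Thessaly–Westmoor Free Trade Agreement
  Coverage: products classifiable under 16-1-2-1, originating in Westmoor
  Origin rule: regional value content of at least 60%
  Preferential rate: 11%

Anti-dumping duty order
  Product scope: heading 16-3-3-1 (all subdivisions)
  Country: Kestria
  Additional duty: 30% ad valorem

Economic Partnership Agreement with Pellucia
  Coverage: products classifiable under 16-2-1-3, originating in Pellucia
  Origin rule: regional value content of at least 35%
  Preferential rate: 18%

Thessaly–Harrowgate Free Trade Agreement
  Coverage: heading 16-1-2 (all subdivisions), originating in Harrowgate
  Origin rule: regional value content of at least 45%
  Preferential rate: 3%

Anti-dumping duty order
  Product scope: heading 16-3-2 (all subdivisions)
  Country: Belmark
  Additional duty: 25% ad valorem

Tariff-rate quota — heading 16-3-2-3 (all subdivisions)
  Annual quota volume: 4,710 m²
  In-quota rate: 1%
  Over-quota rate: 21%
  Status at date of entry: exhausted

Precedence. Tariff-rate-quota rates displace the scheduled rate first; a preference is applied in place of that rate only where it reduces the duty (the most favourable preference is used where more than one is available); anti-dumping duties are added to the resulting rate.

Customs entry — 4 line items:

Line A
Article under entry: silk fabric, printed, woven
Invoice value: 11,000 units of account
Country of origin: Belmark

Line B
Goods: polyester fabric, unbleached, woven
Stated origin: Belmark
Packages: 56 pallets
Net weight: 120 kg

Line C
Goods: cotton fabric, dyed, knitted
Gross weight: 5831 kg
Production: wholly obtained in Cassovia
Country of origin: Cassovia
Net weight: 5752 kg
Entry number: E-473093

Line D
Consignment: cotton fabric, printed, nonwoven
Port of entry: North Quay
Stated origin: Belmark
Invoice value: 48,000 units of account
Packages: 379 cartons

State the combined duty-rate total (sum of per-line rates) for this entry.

97%

Line A: silk → 16-2; woven → 16-2-1; printed → 16-2-1-4. Scheduled 16%. No special measure applies. → 16%.
Line B: polyester → 16-1; woven → 16-1-1; unbleached → 16-1-1-1. Scheduled 17%. No special measure applies. → 17%.
Line C: cotton → 16-3; knitted → 16-3-3; dyed → 16-3-3-2. Scheduled 24%. Cassovia agreement on 16-3-3: wholly obtained → 6% available; preferential 6%. → 6%.
Line D: cotton → 16-3; nonwoven → 16-3-2; printed → 16-3-2-2. Scheduled 33%. anti-dumping (Belmark, 16-3-2): +25%; total 33% + 25% = 58%. → 58%.
Sum: 16% + 17% + 6% + 58% = 97%.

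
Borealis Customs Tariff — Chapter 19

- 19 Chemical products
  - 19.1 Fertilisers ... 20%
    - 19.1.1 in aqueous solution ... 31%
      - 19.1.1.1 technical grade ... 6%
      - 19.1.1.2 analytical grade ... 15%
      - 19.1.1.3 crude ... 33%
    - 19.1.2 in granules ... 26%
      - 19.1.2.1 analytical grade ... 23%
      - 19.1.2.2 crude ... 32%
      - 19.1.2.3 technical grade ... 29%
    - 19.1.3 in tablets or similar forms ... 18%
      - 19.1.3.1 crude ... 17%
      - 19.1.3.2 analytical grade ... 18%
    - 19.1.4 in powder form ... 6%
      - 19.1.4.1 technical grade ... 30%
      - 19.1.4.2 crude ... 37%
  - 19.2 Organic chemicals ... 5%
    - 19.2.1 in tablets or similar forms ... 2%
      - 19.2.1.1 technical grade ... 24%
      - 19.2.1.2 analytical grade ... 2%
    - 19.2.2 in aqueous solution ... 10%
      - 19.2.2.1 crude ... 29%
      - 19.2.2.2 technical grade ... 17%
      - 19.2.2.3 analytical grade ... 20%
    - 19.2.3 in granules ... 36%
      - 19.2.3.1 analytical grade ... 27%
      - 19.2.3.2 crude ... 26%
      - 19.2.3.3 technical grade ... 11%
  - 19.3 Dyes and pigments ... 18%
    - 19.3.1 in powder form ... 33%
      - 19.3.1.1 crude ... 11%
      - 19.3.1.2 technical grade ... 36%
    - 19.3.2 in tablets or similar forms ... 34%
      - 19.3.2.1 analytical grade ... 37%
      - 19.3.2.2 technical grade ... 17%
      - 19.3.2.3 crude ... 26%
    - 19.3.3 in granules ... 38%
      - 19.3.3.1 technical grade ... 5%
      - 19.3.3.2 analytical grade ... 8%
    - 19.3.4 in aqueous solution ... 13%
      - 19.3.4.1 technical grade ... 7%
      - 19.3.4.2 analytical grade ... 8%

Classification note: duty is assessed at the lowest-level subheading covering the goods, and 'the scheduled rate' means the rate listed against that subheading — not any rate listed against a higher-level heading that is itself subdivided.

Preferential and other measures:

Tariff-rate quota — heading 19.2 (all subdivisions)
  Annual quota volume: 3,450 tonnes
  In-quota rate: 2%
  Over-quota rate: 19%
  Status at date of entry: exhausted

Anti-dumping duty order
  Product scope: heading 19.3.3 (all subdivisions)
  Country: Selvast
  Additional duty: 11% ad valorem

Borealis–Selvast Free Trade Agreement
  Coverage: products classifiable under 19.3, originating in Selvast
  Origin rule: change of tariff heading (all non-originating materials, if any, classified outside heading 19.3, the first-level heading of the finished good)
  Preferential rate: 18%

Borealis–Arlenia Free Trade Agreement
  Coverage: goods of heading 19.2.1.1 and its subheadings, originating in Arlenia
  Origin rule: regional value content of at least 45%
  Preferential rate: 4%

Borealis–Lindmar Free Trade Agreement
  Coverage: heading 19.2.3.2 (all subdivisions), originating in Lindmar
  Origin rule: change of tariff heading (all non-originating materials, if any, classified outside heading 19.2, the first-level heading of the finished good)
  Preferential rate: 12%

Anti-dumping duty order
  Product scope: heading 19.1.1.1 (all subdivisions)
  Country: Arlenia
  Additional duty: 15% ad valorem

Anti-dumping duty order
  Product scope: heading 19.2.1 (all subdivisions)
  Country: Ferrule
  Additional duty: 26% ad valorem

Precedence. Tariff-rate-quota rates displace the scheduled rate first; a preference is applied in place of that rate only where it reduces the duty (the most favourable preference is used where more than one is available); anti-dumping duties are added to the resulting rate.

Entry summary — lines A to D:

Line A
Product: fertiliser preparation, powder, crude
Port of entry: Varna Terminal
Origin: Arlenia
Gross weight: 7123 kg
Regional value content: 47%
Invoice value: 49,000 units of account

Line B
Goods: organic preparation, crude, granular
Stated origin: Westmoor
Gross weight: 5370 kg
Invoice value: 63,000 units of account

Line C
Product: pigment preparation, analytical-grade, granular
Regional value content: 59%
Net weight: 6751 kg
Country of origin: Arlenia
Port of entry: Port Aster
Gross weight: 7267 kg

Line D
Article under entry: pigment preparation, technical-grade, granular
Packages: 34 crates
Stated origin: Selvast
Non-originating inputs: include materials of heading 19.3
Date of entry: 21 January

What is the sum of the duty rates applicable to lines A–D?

80%

Line A: fertiliser → 19.1; powder → 19.1.4; crude → 19.1.4.2. Scheduled 37%. Arlenia agreement on 19.2.1.1: 19.1.4.2 not covered. → 37%.
Line B: organic → 19.2; granular → 19.2.3; crude → 19.2.3.2. Scheduled 26%. quota on 19.2 exhausted → over-quota 19%. → 19%.
Line C: pigment → 19.3; granular → 19.3.3; analytical-grade → 19.3.3.2. Scheduled 8%. Arlenia agreement on 19.2.1.1: 19.3.3.2 not covered. → 8%.
Line D: pigment → 19.3; granular → 19.3.3; technical-grade → 19.3.3.1. Scheduled 5%. Selvast agreement on 19.3: CTH not met; anti-dumping (Selvast, 19.3.3): +11%; total 5% + 11% = 16%. → 16%.
Sum: 37% + 19% + 8% + 16% = 80%.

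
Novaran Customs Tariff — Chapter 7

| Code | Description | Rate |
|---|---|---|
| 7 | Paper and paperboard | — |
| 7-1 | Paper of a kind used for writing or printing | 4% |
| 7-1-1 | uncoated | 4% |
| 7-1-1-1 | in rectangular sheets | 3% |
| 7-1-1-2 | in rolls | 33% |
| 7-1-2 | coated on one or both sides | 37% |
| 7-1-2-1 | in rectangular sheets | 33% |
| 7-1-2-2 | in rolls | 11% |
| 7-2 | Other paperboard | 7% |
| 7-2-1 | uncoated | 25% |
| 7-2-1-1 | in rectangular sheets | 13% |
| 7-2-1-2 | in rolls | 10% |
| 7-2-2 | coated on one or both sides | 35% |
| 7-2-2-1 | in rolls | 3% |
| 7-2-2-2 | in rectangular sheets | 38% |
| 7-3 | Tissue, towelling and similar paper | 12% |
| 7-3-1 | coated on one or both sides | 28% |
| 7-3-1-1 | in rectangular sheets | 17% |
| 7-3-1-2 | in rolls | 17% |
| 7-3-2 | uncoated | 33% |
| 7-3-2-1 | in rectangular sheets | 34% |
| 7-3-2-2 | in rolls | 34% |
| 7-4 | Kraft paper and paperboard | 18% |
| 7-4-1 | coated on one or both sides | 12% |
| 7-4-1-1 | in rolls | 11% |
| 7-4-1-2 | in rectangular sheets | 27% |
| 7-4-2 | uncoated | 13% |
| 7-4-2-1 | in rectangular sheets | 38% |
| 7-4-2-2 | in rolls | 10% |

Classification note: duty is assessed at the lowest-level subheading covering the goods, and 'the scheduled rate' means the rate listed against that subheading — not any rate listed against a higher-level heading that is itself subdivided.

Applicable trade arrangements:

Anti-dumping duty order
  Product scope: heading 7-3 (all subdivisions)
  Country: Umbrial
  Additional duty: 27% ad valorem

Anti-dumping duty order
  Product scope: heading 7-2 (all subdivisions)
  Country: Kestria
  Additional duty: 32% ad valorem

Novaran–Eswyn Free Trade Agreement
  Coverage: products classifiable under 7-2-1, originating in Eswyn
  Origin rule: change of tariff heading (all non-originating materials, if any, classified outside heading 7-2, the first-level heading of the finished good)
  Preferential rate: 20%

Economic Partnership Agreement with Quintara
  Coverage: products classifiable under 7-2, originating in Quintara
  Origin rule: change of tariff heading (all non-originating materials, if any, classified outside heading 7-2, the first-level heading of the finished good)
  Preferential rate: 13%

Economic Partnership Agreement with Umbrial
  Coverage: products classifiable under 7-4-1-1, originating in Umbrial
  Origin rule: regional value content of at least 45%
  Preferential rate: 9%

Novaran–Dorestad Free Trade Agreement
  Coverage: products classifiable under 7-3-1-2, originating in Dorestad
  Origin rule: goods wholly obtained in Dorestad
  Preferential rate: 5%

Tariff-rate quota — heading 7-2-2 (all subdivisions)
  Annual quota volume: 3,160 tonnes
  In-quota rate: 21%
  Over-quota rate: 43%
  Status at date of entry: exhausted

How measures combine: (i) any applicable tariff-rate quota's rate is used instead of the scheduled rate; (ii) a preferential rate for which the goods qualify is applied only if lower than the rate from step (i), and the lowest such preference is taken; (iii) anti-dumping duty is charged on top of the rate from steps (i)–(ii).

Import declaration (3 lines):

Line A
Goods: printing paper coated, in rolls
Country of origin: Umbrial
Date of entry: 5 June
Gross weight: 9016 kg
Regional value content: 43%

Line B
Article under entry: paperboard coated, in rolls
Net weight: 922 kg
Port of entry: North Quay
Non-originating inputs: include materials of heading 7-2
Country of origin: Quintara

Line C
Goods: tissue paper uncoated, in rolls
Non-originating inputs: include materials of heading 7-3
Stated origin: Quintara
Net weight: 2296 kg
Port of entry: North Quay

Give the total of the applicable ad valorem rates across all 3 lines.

Line A: printing paper → 7-1; coated → 7-1-2; in rolls → 7-1-2-2. Scheduled 11%. Umbrial agreement on 7-4-1-1: 7-1-2-2 not covered. → 11%.
Line B: paperboard → 7-2; coated → 7-2-2; in rolls → 7-2-2-1. Scheduled 3%. quota on 7-2-2 exhausted → over-quota 43%; Quintara agreement on 7-2: CTH not met. → 43%.
Line C: tissue paper → 7-3; uncoated → 7-3-2; in rolls → 7-3-2-2. Scheduled 34%. Quintara agreement on 7-2: 7-3-2-2 not covered. → 34%.
Sum: 11% + 43% + 34% = 88%.

88%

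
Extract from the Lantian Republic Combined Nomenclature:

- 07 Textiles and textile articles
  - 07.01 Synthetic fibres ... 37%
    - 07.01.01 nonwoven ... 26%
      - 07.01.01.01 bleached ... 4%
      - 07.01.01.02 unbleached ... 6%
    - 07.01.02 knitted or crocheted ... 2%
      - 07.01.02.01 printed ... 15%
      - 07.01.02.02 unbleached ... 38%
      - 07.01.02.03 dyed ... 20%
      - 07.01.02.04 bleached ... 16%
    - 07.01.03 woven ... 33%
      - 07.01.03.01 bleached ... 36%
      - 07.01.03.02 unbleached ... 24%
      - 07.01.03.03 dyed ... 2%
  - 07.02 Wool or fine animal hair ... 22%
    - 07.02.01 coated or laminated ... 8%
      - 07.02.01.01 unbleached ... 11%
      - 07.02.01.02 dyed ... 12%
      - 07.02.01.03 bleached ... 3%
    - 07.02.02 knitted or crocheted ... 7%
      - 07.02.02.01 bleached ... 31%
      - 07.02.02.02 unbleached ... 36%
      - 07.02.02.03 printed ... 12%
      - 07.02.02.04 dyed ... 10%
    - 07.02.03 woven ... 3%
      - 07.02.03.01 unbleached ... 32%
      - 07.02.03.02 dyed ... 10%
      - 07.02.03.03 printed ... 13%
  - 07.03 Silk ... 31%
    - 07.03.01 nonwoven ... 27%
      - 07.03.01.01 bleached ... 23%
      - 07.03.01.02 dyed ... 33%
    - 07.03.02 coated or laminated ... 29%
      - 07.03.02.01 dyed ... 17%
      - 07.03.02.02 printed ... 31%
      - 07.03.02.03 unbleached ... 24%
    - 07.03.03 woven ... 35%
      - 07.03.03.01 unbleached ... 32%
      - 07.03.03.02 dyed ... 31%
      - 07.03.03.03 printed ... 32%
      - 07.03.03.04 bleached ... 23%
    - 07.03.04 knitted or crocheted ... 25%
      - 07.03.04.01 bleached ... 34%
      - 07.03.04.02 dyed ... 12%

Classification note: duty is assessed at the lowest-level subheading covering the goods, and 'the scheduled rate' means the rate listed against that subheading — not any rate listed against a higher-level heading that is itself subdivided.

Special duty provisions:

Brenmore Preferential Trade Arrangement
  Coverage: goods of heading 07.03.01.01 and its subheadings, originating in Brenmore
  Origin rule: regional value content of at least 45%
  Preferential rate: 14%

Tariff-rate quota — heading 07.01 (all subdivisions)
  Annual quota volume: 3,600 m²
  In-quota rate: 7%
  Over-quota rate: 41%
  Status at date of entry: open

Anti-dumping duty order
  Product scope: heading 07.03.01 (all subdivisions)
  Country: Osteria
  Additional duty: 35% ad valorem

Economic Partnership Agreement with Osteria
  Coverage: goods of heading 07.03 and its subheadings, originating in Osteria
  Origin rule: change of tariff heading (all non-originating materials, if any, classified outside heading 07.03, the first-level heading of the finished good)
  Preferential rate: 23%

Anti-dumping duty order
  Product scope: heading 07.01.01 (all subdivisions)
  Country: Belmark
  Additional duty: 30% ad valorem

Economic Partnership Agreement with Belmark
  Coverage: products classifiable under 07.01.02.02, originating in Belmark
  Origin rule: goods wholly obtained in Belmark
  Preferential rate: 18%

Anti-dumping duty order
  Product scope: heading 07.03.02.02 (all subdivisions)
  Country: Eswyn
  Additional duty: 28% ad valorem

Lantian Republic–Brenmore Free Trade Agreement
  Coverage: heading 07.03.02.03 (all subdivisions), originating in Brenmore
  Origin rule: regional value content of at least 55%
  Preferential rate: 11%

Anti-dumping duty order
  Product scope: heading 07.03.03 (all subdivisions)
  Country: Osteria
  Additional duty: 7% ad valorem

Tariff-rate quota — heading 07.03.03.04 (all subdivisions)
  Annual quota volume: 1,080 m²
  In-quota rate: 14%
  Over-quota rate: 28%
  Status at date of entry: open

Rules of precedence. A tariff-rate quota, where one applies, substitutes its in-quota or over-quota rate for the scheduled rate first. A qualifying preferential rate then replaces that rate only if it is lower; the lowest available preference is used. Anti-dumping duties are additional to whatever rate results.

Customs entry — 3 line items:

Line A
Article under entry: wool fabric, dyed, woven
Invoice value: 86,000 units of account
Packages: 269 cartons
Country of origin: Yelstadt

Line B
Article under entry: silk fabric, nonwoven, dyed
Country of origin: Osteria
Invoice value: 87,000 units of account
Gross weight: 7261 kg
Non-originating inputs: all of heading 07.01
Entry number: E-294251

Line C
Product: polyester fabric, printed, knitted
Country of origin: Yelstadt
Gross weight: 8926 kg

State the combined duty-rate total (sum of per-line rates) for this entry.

Line A: wool → 07.02; woven → 07.02.03; dyed → 07.02.03.02. Scheduled 10%. No special measure applies. → 10%.
Line B: silk → 07.03; nonwoven → 07.03.01; dyed → 07.03.01.02. Scheduled 33%. Osteria agreement on 07.03: CTH met → 23% available; preferential 23%; anti-dumping (Osteria, 07.03.01): +35%; total 23% + 35% = 58%. → 58%.
Line C: polyester → 07.01; knitted → 07.01.02; printed → 07.01.02.01. Scheduled 15%. quota on 07.01 open → in-quota 7%. → 7%.
Sum: 10% + 58% + 7% = 75%.

75%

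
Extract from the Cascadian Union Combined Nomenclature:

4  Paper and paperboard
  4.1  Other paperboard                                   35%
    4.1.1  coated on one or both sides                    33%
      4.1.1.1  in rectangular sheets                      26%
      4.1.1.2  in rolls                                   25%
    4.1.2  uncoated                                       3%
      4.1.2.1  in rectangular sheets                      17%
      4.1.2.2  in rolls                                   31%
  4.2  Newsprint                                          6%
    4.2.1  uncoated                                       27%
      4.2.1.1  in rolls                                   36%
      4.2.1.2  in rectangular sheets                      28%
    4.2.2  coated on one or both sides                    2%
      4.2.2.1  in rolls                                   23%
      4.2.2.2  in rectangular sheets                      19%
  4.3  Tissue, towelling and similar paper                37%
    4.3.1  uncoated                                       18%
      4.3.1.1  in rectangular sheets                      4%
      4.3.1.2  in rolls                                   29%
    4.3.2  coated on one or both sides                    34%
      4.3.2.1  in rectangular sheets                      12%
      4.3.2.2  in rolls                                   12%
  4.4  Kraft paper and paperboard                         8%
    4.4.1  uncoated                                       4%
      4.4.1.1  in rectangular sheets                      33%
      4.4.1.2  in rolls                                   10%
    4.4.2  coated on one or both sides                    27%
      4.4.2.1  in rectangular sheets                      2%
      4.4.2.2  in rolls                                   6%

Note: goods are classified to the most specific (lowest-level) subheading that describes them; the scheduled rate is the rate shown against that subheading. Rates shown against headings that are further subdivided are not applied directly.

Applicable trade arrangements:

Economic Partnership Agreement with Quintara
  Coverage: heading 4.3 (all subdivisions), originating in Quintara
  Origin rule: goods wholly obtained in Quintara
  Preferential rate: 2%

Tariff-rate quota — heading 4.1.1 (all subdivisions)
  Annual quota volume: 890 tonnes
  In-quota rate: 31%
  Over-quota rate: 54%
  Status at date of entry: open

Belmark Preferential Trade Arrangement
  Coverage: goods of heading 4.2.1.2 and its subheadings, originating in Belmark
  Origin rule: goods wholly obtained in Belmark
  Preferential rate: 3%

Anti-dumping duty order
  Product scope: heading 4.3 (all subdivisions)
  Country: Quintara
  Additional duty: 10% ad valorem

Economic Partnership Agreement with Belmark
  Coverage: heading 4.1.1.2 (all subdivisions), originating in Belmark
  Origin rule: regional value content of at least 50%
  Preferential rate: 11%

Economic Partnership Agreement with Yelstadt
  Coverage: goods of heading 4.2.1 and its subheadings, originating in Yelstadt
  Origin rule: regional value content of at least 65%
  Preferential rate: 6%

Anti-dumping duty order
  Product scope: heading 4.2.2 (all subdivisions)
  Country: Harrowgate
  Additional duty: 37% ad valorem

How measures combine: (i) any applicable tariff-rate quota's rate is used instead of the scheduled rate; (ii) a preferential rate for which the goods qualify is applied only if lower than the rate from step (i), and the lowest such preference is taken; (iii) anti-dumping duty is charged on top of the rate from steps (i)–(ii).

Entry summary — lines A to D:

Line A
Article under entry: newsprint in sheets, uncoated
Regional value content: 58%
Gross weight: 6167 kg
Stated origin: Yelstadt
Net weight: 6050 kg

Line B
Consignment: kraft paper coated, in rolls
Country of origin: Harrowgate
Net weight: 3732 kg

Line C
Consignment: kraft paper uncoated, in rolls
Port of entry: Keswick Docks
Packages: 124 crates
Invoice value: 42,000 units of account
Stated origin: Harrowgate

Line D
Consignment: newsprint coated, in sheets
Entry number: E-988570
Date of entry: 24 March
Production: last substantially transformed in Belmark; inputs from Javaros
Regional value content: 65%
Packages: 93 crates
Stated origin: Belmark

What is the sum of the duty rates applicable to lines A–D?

63%

Line A: newsprint → 4.2; uncoated → 4.2.1; in sheets → 4.2.1.2. Scheduled 28%. Yelstadt agreement on 4.2.1: RVC < 65%. → 28%.
Line B: kraft paper → 4.4; coated → 4.4.2; in rolls → 4.4.2.2. Scheduled 6%. No special measure applies. → 6%.
Line C: kraft paper → 4.4; uncoated → 4.4.1; in rolls → 4.4.1.2. Scheduled 10%. No special measure applies. → 10%.
Line D: newsprint → 4.2; coated → 4.2.2; in sheets → 4.2.2.2. Scheduled 19%. Belmark agreement on 4.2.1.2: 4.2.2.2 not covered; Belmark agreement on 4.1.1.2: 4.2.2.2 not covered. → 19%.
Sum: 28% + 6% + 10% + 19% = 63%.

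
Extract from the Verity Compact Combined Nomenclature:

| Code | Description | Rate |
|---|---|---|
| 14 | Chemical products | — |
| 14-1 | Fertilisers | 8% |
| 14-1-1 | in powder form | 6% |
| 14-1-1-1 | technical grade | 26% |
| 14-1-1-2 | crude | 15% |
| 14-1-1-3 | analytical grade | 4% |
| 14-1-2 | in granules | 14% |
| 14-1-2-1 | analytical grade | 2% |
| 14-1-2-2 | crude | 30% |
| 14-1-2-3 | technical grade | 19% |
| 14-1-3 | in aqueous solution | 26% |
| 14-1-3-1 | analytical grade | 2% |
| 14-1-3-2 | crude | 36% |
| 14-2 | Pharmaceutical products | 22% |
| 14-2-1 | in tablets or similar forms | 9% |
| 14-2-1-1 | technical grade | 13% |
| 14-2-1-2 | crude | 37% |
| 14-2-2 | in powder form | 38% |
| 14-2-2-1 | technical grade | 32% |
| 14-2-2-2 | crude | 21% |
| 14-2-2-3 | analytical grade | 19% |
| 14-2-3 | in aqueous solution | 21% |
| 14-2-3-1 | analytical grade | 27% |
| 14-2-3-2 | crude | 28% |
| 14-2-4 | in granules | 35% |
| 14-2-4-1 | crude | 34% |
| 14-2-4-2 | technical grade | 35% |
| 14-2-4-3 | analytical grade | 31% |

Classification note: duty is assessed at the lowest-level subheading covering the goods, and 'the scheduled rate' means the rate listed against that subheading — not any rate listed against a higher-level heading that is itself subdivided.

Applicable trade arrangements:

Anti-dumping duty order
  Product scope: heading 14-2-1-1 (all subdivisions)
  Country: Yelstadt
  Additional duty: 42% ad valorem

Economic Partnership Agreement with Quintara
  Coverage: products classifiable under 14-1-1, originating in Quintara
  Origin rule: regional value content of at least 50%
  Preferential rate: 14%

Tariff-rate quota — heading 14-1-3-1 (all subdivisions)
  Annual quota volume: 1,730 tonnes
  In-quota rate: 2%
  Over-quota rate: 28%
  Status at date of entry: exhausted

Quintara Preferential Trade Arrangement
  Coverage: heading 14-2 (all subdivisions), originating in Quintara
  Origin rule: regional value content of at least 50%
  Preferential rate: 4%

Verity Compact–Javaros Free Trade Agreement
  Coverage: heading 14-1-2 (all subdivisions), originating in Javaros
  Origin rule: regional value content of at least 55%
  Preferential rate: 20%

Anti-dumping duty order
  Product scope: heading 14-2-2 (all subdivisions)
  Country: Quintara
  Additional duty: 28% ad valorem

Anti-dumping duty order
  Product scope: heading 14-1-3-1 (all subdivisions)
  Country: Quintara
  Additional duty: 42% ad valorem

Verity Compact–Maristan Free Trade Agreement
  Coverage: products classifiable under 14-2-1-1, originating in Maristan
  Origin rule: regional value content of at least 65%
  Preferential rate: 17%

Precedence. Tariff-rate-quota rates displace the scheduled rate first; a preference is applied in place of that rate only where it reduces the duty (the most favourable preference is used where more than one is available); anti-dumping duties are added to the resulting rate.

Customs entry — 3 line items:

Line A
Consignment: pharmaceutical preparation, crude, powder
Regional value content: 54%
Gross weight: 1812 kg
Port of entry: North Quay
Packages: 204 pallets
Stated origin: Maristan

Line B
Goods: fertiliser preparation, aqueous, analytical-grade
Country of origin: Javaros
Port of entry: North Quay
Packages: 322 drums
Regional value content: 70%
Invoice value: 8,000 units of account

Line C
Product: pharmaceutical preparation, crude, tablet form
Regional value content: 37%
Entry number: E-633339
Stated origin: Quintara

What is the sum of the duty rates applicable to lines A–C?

Line A: pharmaceutical → 14-2; powder → 14-2-2; crude → 14-2-2-2. Scheduled 21%. Maristan agreement on 14-2-1-1: 14-2-2-2 not covered. → 21%.
Line B: fertiliser → 14-1; aqueous → 14-1-3; analytical-grade → 14-1-3-1. Scheduled 2%. quota on 14-1-3-1 exhausted → over-quota 28%; Javaros agreement on 14-1-2: 14-1-3-1 not covered. → 28%.
Line C: pharmaceutical → 14-2; tablet form → 14-2-1; crude → 14-2-1-2. Scheduled 37%. Quintara agreement on 14-1-1: 14-2-1-2 not covered; Quintara agreement on 14-2: RVC < 50%. → 37%.
Sum: 21% + 28% + 37% = 86%.

86%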